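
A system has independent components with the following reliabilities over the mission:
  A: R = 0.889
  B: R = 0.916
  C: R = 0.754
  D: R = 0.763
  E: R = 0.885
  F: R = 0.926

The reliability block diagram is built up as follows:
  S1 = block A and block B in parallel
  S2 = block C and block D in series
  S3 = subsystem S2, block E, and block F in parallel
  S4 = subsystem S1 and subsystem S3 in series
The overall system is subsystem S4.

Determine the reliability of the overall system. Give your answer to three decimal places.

Parallel (A and B): 1 − (1 − 0.88900)(1 − 0.91600) = 0.99068
Series (C and D): 0.75400 × 0.76300 = 0.57530
Parallel ([0.57530], E, and F): 1 − (1 − 0.57530)(1 − 0.88500)(1 − 0.92600) = 0.99639
Series ([0.99068] and [0.99639]): 0.99068 × 0.99639 = 0.987

0.987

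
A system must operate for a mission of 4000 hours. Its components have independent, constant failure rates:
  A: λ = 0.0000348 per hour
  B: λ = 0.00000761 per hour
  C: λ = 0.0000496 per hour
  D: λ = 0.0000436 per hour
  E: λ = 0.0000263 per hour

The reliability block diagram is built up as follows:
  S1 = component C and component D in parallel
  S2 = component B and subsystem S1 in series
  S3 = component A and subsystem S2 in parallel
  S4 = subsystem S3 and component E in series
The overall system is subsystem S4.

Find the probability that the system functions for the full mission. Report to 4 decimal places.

0.8934

R(A) = exp(−0.0000348 × 4000) = 0.870054
R(B) = exp(−0.00000761 × 4000) = 0.970019
R(C) = exp(−0.0000496 × 4000) = 0.820042
R(D) = exp(−0.0000436 × 4000) = 0.839961
R(E) = exp(−0.0000263 × 4000) = 0.900144
Parallel (C and D): 1 − (1 − 0.820042)(1 − 0.839961) = 0.971200
Series (B and [0.971200]): 0.970019 × 0.971200 = 0.942082
Parallel (A and [0.942082]): 1 − (1 − 0.870054)(1 − 0.942082) = 0.992474
Series ([0.992474] and E): 0.992474 × 0.900144 = 0.8934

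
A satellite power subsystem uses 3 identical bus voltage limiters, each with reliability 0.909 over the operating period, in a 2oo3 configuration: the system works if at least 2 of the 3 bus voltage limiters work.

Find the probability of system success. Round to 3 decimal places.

R = Σ_{i=2}^{3} C(3,i) p^i (1−p)^{3−i} with p = 0.909
C(3,2)·0.909^2·0.091^1 = 0.22557
C(3,3)·0.909^3·0.091^0 = 0.75109
Sum = 0.977

0.977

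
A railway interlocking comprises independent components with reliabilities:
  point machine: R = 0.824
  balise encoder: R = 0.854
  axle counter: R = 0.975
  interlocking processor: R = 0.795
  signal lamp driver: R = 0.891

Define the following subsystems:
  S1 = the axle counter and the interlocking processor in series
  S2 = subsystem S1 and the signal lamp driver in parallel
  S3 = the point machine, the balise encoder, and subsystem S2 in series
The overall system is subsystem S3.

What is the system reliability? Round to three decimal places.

Series (axle counter and interlocking processor): 0.97500 × 0.79500 = 0.77513
Parallel ([0.77513] and signal lamp driver): 1 − (1 − 0.77513)(1 − 0.89100) = 0.97549
Series (point machine, balise encoder, and [0.97549]): 0.82400 × 0.85400 × 0.97549 = 0.686

0.686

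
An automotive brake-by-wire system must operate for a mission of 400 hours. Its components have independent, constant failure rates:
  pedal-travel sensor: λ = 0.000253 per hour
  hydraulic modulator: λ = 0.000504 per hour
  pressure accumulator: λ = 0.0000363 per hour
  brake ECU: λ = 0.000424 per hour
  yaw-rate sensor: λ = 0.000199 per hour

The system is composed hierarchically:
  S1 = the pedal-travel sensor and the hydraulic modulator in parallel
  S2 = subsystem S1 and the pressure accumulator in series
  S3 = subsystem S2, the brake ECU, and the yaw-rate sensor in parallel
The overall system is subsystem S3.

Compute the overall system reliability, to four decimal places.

0.9996

R(pedal-travel sensor) = exp(−0.000253 × 400) = 0.903752
R(hydraulic modulator) = exp(−0.000504 × 400) = 0.817422
R(pressure accumulator) = exp(−0.0000363 × 400) = 0.985585
R(brake ECU) = exp(−0.000424 × 400) = 0.844002
R(yaw-rate sensor) = exp(−0.000199 × 400) = 0.923486
Parallel (pedal-travel sensor and hydraulic modulator): 1 − (1 − 0.903752)(1 − 0.817422) = 0.982427
Series ([0.982427] and pressure accumulator): 0.982427 × 0.985585 = 0.968265
Parallel ([0.968265], brake ECU, and yaw-rate sensor): 1 − (1 − 0.968265)(1 − 0.844002)(1 − 0.923486) = 0.9996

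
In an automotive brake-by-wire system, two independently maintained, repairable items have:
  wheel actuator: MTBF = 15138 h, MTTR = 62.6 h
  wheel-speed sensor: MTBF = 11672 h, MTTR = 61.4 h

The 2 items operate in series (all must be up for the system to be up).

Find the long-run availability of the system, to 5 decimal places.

A(wheel actuator) = MTBF/(MTBF+MTTR) = 15138/(15138+62.6) = 0.995882
A(wheel-speed sensor) = MTBF/(MTBF+MTTR) = 11672/(11672+61.4) = 0.994767
Series availability: 0.995882 × 0.994767 = 0.99067

0.99067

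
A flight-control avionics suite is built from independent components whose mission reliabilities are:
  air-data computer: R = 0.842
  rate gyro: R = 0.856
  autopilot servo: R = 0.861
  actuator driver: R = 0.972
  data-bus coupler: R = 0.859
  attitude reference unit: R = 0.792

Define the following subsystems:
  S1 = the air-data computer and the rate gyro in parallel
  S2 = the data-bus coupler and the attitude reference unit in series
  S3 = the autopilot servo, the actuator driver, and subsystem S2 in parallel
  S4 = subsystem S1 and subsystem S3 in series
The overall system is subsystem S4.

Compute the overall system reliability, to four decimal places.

Parallel (air-data computer and rate gyro): 1 − (1 − 0.842000)(1 − 0.856000) = 0.977248
Series (data-bus coupler and attitude reference unit): 0.859000 × 0.792000 = 0.680328
Parallel (autopilot servo, actuator driver, and [0.680328]): 1 − (1 − 0.861000)(1 − 0.972000)(1 − 0.680328) = 0.998756
Series ([0.977248] and [0.998756]): 0.977248 × 0.998756 = 0.9760

0.9760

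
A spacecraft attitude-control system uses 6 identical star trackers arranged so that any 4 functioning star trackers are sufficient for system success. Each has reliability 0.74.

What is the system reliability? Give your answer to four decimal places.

R = Σ_{i=4}^{6} C(6,i) p^i (1−p)^{6−i} with p = 0.74
C(6,4)·0.74^4·0.26^2 = 0.304064
C(6,5)·0.74^5·0.26^1 = 0.346165
C(6,6)·0.74^6·0.26^0 = 0.164206
Sum = 0.8144

0.8144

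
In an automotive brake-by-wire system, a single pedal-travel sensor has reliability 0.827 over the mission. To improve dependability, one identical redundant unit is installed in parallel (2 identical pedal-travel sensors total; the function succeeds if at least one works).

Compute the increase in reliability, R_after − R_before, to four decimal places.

0.1431

R_before = 0.827
R_after = 1 − (1 − 0.827)^2 = 0.9701
ΔR = 0.9701 − 0.827 = 0.1431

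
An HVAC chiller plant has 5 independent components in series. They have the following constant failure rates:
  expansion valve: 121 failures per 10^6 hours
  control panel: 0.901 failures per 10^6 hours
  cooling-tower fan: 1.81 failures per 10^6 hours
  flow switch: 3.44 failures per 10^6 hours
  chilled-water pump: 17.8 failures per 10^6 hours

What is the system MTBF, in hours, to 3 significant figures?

6900

Series of exponential components: λ_sys = Σ λ_i
λ_sys = 0.000121 + 0.000000901 + 0.00000181 + 0.00000344 + 0.0000178 = 1.4495e-04 /h
MTBF = 1 / λ_sys = 6900 h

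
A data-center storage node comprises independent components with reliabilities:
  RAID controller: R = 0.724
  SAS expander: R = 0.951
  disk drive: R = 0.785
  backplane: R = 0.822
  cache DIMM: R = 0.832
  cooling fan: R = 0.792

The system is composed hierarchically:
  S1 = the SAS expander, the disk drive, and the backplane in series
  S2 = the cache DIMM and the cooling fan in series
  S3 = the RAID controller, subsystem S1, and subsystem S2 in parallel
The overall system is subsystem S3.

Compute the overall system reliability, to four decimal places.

0.9636

Series (SAS expander, disk drive, and backplane): 0.951000 × 0.785000 × 0.822000 = 0.613652
Series (cache DIMM and cooling fan): 0.832000 × 0.792000 = 0.658944
Parallel (RAID controller, [0.613652], and [0.658944]): 1 − (1 − 0.724000)(1 − 0.613652)(1 − 0.658944) = 0.9636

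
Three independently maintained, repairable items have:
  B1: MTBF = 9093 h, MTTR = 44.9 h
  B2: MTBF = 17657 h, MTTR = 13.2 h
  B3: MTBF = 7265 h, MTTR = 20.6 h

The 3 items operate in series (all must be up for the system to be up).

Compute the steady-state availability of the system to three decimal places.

A(B1) = MTBF/(MTBF+MTTR) = 9093/(9093+44.9) = 0.995086
A(B2) = MTBF/(MTBF+MTTR) = 17657/(17657+13.2) = 0.999253
A(B3) = MTBF/(MTBF+MTTR) = 7265/(7265+20.6) = 0.997173
Series availability: 0.995086 × 0.999253 × 0.997173 = 0.992

0.992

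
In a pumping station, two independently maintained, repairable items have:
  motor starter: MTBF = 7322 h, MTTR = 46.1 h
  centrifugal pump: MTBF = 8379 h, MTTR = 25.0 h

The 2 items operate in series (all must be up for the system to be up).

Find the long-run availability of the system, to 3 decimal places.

0.991

A(motor starter) = MTBF/(MTBF+MTTR) = 7322/(7322+46.1) = 0.993743
A(centrifugal pump) = MTBF/(MTBF+MTTR) = 8379/(8379+25.0) = 0.997025
Series availability: 0.993743 × 0.997025 = 0.991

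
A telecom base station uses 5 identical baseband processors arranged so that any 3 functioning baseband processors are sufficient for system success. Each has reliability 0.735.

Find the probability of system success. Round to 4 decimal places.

0.8800

R = Σ_{i=3}^{5} C(5,i) p^i (1−p)^{5−i} with p = 0.735
C(5,3)·0.735^3·0.265^2 = 0.278839
C(5,4)·0.735^4·0.265^1 = 0.386692
C(5,5)·0.735^5·0.265^0 = 0.214505
Sum = 0.8800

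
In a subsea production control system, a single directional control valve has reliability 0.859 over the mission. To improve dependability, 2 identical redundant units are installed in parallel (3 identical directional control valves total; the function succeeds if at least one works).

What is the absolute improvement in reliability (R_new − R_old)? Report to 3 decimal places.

R_before = 0.859
R_after = 1 − (1 − 0.859)^3 = 0.997
ΔR = 0.997 − 0.859 = 0.138

0.138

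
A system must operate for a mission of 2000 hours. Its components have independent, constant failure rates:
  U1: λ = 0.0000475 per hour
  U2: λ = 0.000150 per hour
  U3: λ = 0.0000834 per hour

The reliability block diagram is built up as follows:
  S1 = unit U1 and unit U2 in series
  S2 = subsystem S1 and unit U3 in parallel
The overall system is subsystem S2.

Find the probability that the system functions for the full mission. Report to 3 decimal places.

0.950

R(U1) = exp(−0.0000475 × 2000) = 0.90937
R(U2) = exp(−0.000150 × 2000) = 0.74082
R(U3) = exp(−0.0000834 × 2000) = 0.84637
Series (U1 and U2): 0.90937 × 0.74082 = 0.67368
Parallel ([0.67368] and U3): 1 − (1 − 0.67368)(1 − 0.84637) = 0.950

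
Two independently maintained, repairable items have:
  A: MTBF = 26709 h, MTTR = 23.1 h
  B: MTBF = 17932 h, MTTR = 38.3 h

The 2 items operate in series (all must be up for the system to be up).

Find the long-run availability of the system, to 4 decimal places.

A(A) = MTBF/(MTBF+MTTR) = 26709/(26709+23.1) = 0.999136
A(B) = MTBF/(MTBF+MTTR) = 17932/(17932+38.3) = 0.997869
Series availability: 0.999136 × 0.997869 = 0.9970

0.9970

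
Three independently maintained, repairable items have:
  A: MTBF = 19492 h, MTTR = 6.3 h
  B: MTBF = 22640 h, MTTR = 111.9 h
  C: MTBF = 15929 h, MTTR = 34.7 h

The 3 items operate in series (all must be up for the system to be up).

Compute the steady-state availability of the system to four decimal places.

0.9926

A(A) = MTBF/(MTBF+MTTR) = 19492/(19492+6.3) = 0.999677
A(B) = MTBF/(MTBF+MTTR) = 22640/(22640+111.9) = 0.995082
A(C) = MTBF/(MTBF+MTTR) = 15929/(15929+34.7) = 0.997826
Series availability: 0.999677 × 0.995082 × 0.997826 = 0.9926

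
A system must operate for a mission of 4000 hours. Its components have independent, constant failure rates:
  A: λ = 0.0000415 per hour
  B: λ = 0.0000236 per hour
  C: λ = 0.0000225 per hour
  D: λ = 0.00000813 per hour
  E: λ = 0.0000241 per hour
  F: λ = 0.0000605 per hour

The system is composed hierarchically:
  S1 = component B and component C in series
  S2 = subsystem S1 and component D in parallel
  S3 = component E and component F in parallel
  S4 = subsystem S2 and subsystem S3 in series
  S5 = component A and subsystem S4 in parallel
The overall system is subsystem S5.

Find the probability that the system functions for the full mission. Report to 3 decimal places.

R(A) = exp(−0.0000415 × 4000) = 0.84705
R(B) = exp(−0.0000236 × 4000) = 0.90992
R(C) = exp(−0.0000225 × 4000) = 0.91393
R(D) = exp(−0.00000813 × 4000) = 0.96800
R(E) = exp(−0.0000241 × 4000) = 0.90810
R(F) = exp(−0.0000605 × 4000) = 0.78506
Series (B and C): 0.90992 × 0.91393 = 0.83160
Parallel ([0.83160] and D): 1 − (1 − 0.83160)(1 − 0.96800) = 0.99461
Parallel (E and F): 1 − (1 − 0.90810)(1 − 0.78506) = 0.98025
Series ([0.99461] and [0.98025]): 0.99461 × 0.98025 = 0.97497
Parallel (A and [0.97497]): 1 − (1 − 0.84705)(1 − 0.97497) = 0.996

0.996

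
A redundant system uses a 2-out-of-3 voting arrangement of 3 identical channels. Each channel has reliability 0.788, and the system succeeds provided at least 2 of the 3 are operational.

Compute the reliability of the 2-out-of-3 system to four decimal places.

R = Σ_{i=2}^{3} C(3,i) p^i (1−p)^{3−i} with p = 0.788
C(3,2)·0.788^2·0.212^1 = 0.394920
C(3,3)·0.788^3·0.212^0 = 0.489304
Sum = 0.8842

0.8842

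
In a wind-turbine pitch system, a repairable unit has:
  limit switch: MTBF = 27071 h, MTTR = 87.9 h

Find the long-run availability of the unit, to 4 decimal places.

A(limit switch) = MTBF/(MTBF+MTTR) = 27071/(27071+87.9) = 0.9968

0.9968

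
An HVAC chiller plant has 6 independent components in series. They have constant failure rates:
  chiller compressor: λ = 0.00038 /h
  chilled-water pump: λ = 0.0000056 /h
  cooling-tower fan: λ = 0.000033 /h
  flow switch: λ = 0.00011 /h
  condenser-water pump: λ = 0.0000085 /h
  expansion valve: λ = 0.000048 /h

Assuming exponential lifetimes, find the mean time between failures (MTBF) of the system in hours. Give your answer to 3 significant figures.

Series of exponential components: λ_sys = Σ λ_i
λ_sys = 0.00038 + 0.0000056 + 0.000033 + 0.00011 + 0.0000085 + 0.000048 = 5.8510e-04 /h
MTBF = 1 / λ_sys = 1710 h

1710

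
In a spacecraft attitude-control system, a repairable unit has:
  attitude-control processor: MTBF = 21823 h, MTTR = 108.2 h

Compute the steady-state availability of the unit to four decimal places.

0.9951

A(attitude-control processor) = MTBF/(MTBF+MTTR) = 21823/(21823+108.2) = 0.9951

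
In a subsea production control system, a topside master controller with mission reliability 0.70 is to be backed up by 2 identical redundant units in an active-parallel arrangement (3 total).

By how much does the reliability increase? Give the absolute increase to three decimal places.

R_before = 0.70
R_after = 1 − (1 − 0.70)^3 = 0.973
ΔR = 0.973 − 0.70 = 0.273

0.273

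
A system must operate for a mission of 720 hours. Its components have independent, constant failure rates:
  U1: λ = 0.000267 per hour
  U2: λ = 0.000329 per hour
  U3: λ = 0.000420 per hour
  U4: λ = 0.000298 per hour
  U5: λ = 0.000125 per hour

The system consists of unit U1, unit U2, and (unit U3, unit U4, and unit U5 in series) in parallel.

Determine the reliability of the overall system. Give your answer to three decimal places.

0.983

R(U1) = exp(−0.000267 × 720) = 0.82511
R(U2) = exp(−0.000329 × 720) = 0.78909
R(U3) = exp(−0.000420 × 720) = 0.73904
R(U4) = exp(−0.000298 × 720) = 0.80690
R(U5) = exp(−0.000125 × 720) = 0.91393
Series (U3, U4, and U5): 0.73904 × 0.80690 × 0.91393 = 0.54501
Parallel (U1, U2, and [0.54501]): 1 − (1 − 0.82511)(1 − 0.78909)(1 − 0.54501) = 0.983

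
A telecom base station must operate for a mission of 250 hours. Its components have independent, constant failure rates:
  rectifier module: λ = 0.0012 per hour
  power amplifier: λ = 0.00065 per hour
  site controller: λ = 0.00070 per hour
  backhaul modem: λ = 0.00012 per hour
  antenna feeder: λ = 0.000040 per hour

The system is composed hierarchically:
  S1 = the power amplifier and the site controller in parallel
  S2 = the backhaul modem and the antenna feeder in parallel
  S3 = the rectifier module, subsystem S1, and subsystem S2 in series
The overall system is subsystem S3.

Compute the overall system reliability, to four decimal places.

0.7228

R(rectifier module) = exp(−0.0012 × 250) = 0.740818
R(power amplifier) = exp(−0.00065 × 250) = 0.850016
R(site controller) = exp(−0.00070 × 250) = 0.839457
R(backhaul modem) = exp(−0.00012 × 250) = 0.970446
R(antenna feeder) = exp(−0.000040 × 250) = 0.990050
Parallel (power amplifier and site controller): 1 − (1 − 0.850016)(1 − 0.839457) = 0.975921
Parallel (backhaul modem and antenna feeder): 1 − (1 − 0.970446)(1 − 0.990050) = 0.999706
Series (rectifier module, [0.975921], and [0.999706]): 0.740818 × 0.975921 × 0.999706 = 0.7228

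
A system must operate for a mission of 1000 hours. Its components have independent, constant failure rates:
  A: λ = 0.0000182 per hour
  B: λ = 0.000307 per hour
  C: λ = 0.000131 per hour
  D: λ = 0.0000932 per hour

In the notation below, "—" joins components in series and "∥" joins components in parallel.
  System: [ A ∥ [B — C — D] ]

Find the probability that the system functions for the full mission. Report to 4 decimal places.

0.9926

R(A) = exp(−0.0000182 × 1000) = 0.981965
R(B) = exp(−0.000307 × 1000) = 0.735651
R(C) = exp(−0.000131 × 1000) = 0.877218
R(D) = exp(−0.0000932 × 1000) = 0.911011
Series (B, C, and D): 0.735651 × 0.877218 × 0.911011 = 0.587899
Parallel (A and [0.587899]): 1 − (1 − 0.981965)(1 − 0.587899) = 0.9926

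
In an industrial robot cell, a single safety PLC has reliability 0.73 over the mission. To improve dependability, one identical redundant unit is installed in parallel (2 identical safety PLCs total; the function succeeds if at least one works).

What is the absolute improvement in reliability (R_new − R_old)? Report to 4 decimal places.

R_before = 0.73
R_after = 1 − (1 − 0.73)^2 = 0.9271
ΔR = 0.9271 − 0.73 = 0.1971

0.1971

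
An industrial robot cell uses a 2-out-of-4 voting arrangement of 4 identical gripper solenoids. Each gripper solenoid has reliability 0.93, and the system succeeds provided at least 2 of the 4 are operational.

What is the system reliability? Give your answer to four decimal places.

R = Σ_{i=2}^{4} C(4,i) p^i (1−p)^{4−i} with p = 0.93
C(4,2)·0.93^2·0.07^2 = 0.025428
C(4,3)·0.93^3·0.07^1 = 0.225220
C(4,4)·0.93^4·0.07^0 = 0.748052
Sum = 0.9987

0.9987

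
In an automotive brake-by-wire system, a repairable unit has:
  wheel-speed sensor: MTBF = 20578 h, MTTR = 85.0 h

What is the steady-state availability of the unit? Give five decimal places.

0.99589

A(wheel-speed sensor) = MTBF/(MTBF+MTTR) = 20578/(20578+85.0) = 0.99589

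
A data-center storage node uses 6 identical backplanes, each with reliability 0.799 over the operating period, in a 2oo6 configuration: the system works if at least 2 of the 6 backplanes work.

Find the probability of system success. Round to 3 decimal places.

0.998

R = Σ_{i=2}^{6} C(6,i) p^i (1−p)^{6−i} with p = 0.799
C(6,2)·0.799^2·0.201^4 = 0.01563
C(6,3)·0.799^3·0.201^3 = 0.08284
C(6,4)·0.799^4·0.201^2 = 0.24698
C(6,5)·0.799^5·0.201^1 = 0.39272
C(6,6)·0.799^6·0.201^0 = 0.26018
Sum = 0.998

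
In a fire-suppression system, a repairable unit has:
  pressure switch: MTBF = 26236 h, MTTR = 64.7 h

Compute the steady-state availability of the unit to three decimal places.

0.998

A(pressure switch) = MTBF/(MTBF+MTTR) = 26236/(26236+64.7) = 0.998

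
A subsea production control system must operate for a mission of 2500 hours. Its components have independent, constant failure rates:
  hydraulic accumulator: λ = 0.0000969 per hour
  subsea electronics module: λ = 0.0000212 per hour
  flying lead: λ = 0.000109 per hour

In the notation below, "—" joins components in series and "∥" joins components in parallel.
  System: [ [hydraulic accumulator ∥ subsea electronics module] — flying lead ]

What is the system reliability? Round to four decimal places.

R(hydraulic accumulator) = exp(−0.0000969 × 2500) = 0.784860
R(subsea electronics module) = exp(−0.0000212 × 2500) = 0.948380
R(flying lead) = exp(−0.000109 × 2500) = 0.761473
Parallel (hydraulic accumulator and subsea electronics module): 1 − (1 − 0.784860)(1 − 0.948380) = 0.988894
Series ([0.988894] and flying lead): 0.988894 × 0.761473 = 0.7530

0.7530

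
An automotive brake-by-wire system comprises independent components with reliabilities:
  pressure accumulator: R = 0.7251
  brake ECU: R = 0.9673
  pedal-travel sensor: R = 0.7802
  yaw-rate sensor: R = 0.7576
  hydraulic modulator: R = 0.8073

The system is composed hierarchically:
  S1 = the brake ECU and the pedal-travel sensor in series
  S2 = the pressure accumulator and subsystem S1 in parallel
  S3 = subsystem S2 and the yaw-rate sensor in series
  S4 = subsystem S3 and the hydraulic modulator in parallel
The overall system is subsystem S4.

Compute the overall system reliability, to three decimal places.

0.943

Series (brake ECU and pedal-travel sensor): 0.96730 × 0.78020 = 0.75469
Parallel (pressure accumulator and [0.75469]): 1 − (1 − 0.72510)(1 − 0.75469) = 0.93256
Series ([0.93256] and yaw-rate sensor): 0.93256 × 0.75760 = 0.70651
Parallel ([0.70651] and hydraulic modulator): 1 − (1 − 0.70651)(1 − 0.80730) = 0.943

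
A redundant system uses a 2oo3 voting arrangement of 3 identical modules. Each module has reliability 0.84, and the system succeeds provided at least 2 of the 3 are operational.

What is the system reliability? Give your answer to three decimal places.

R = Σ_{i=2}^{3} C(3,i) p^i (1−p)^{3−i} with p = 0.84
C(3,2)·0.84^2·0.16^1 = 0.33869
C(3,3)·0.84^3·0.16^0 = 0.59270
Sum = 0.931

0.931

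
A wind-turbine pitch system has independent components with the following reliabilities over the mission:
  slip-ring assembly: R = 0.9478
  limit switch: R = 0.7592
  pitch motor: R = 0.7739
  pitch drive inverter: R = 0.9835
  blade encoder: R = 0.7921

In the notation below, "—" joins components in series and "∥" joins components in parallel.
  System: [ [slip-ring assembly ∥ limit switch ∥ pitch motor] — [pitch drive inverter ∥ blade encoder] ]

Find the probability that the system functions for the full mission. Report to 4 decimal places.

Parallel (slip-ring assembly, limit switch, and pitch motor): 1 − (1 − 0.947800)(1 − 0.759200)(1 − 0.773900) = 0.997158
Parallel (pitch drive inverter and blade encoder): 1 − (1 − 0.983500)(1 − 0.792100) = 0.996570
Series ([0.997158] and [0.996570]): 0.997158 × 0.996570 = 0.9937

0.9937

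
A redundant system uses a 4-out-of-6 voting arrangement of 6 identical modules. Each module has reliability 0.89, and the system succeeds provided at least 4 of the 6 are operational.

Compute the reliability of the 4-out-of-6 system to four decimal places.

R = Σ_{i=4}^{6} C(6,i) p^i (1−p)^{6−i} with p = 0.89
C(6,4)·0.89^4·0.11^2 = 0.113877
C(6,5)·0.89^5·0.11^1 = 0.368548
C(6,6)·0.89^6·0.11^0 = 0.496981
Sum = 0.9794

0.9794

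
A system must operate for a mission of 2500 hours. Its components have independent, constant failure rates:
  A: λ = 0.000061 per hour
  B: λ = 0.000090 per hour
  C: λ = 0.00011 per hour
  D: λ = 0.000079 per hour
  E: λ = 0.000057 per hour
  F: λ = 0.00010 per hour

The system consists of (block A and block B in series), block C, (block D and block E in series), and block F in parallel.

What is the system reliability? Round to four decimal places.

R(A) = exp(−0.000061 × 2500) = 0.858559
R(B) = exp(−0.000090 × 2500) = 0.798516
R(C) = exp(−0.00011 × 2500) = 0.759572
R(D) = exp(−0.000079 × 2500) = 0.820780
R(E) = exp(−0.000057 × 2500) = 0.867188
R(F) = exp(−0.00010 × 2500) = 0.778801
Series (A and B): 0.858559 × 0.798516 = 0.685573
Series (D and E): 0.820780 × 0.867188 = 0.711771
Parallel ([0.685573], C, [0.711771], and F): 1 − (1 − 0.685573)(1 − 0.759572)(1 − 0.711771)(1 − 0.778801) = 0.9952

0.9952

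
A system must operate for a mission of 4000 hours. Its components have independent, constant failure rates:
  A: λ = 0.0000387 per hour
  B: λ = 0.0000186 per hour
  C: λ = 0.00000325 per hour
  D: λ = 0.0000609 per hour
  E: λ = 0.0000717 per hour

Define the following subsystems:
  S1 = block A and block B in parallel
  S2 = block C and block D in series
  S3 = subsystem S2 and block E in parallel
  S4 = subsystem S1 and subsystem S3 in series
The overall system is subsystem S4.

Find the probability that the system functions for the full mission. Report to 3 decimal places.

0.934

R(A) = exp(−0.0000387 × 4000) = 0.85659
R(B) = exp(−0.0000186 × 4000) = 0.92830
R(C) = exp(−0.00000325 × 4000) = 0.98708
R(D) = exp(−0.0000609 × 4000) = 0.78380
R(E) = exp(−0.0000717 × 4000) = 0.75066
Parallel (A and B): 1 − (1 − 0.85659)(1 − 0.92830) = 0.98972
Series (C and D): 0.98708 × 0.78380 = 0.77367
Parallel ([0.77367] and E): 1 − (1 − 0.77367)(1 − 0.75066) = 0.94357
Series ([0.98972] and [0.94357]): 0.98972 × 0.94357 = 0.934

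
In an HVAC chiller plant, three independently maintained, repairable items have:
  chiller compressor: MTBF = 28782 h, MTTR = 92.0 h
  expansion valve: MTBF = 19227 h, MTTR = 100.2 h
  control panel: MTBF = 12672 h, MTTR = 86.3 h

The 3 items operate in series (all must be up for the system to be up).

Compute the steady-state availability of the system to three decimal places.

A(chiller compressor) = MTBF/(MTBF+MTTR) = 28782/(28782+92.0) = 0.996814
A(expansion valve) = MTBF/(MTBF+MTTR) = 19227/(19227+100.2) = 0.994816
A(control panel) = MTBF/(MTBF+MTTR) = 12672/(12672+86.3) = 0.993236
Series availability: 0.996814 × 0.994816 × 0.993236 = 0.985

0.985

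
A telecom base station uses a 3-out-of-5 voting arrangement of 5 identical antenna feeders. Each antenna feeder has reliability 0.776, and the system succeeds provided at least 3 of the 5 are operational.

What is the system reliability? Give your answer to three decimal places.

R = Σ_{i=3}^{5} C(5,i) p^i (1−p)^{5−i} with p = 0.776
C(5,3)·0.776^3·0.224^2 = 0.23447
C(5,4)·0.776^4·0.224^1 = 0.40613
C(5,5)·0.776^5·0.224^0 = 0.28139
Sum = 0.922

0.922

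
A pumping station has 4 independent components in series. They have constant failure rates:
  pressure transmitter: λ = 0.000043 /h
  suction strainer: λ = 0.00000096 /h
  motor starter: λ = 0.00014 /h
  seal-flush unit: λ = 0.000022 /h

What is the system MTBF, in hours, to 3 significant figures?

Series of exponential components: λ_sys = Σ λ_i
λ_sys = 0.000043 + 0.00000096 + 0.00014 + 0.000022 = 2.0596e-04 /h
MTBF = 1 / λ_sys = 4860 h

4860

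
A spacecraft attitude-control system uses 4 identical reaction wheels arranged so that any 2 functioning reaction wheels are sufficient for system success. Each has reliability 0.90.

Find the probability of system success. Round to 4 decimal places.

R = Σ_{i=2}^{4} C(4,i) p^i (1−p)^{4−i} with p = 0.90
C(4,2)·0.90^2·0.10^2 = 0.048600
C(4,3)·0.90^3·0.10^1 = 0.291600
C(4,4)·0.90^4·0.10^0 = 0.656100
Sum = 0.9963

0.9963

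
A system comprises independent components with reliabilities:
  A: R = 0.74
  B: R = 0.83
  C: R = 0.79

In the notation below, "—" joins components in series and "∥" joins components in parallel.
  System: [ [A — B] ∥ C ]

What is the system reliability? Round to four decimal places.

0.9190

Series (A and B): 0.740000 × 0.830000 = 0.614200
Parallel ([0.614200] and C): 1 − (1 − 0.614200)(1 − 0.790000) = 0.9190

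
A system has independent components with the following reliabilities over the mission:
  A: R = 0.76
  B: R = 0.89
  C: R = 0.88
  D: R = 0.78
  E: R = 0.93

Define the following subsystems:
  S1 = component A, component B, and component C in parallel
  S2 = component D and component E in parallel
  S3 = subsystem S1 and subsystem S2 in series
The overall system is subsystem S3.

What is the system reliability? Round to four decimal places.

0.9815

Parallel (A, B, and C): 1 − (1 − 0.760000)(1 − 0.890000)(1 − 0.880000) = 0.996832
Parallel (D and E): 1 − (1 − 0.780000)(1 − 0.930000) = 0.984600
Series ([0.996832] and [0.984600]): 0.996832 × 0.984600 = 0.9815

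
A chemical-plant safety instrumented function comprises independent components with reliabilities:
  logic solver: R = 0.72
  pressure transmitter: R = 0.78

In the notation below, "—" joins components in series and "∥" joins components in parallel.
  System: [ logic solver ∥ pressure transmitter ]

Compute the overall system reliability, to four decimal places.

0.9384

Parallel (logic solver and pressure transmitter): 1 − (1 − 0.720000)(1 − 0.780000) = 0.9384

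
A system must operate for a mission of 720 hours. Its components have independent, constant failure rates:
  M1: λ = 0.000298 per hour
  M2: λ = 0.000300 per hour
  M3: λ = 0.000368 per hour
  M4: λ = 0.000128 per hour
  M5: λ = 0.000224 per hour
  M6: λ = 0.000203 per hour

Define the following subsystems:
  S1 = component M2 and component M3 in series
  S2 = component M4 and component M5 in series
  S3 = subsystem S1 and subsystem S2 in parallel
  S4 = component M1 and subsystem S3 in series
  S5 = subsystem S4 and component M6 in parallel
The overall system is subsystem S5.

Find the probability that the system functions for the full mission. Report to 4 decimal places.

R(M1) = exp(−0.000298 × 720) = 0.806896
R(M2) = exp(−0.000300 × 720) = 0.805735
R(M3) = exp(−0.000368 × 720) = 0.767237
R(M4) = exp(−0.000128 × 720) = 0.911959
R(M5) = exp(−0.000224 × 720) = 0.851054
R(M6) = exp(−0.000203 × 720) = 0.864019
Series (M2 and M3): 0.805735 × 0.767237 = 0.618190
Series (M4 and M5): 0.911959 × 0.851054 = 0.776126
Parallel ([0.618190] and [0.776126]): 1 − (1 − 0.618190)(1 − 0.776126) = 0.914523
Series (M1 and [0.914523]): 0.806896 × 0.914523 = 0.737925
Parallel ([0.737925] and M6): 1 − (1 − 0.737925)(1 − 0.864019) = 0.9644

0.9644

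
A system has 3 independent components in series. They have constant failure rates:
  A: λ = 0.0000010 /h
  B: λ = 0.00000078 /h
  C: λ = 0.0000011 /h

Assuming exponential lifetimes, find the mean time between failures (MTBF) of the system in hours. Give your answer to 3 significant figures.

347000

Series of exponential components: λ_sys = Σ λ_i
λ_sys = 0.0000010 + 0.00000078 + 0.0000011 = 2.8800e-06 /h
MTBF = 1 / λ_sys = 347000 h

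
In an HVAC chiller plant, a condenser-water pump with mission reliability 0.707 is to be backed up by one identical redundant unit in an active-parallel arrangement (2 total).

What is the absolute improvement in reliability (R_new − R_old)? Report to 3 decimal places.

0.207

R_before = 0.707
R_after = 1 − (1 − 0.707)^2 = 0.914
ΔR = 0.914 − 0.707 = 0.207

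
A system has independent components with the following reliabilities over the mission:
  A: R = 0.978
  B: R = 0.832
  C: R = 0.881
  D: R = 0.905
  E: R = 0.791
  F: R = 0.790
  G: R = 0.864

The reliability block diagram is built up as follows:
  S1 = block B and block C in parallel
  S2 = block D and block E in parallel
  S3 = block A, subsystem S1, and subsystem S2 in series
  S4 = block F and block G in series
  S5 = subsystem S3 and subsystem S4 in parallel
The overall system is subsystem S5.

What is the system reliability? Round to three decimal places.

Parallel (B and C): 1 − (1 − 0.83200)(1 − 0.88100) = 0.98001
Parallel (D and E): 1 − (1 − 0.90500)(1 − 0.79100) = 0.98015
Series (A, [0.98001], and [0.98015]): 0.97800 × 0.98001 × 0.98015 = 0.93942
Series (F and G): 0.79000 × 0.86400 = 0.68256
Parallel ([0.93942] and [0.68256]): 1 − (1 − 0.93942)(1 − 0.68256) = 0.981

0.981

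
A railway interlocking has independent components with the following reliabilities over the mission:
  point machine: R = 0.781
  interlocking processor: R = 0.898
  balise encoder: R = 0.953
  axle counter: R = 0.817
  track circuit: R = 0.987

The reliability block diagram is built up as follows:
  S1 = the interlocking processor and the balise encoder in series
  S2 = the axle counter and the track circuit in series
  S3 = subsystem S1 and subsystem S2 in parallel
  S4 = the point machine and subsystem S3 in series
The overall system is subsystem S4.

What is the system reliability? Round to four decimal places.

0.7592

Series (interlocking processor and balise encoder): 0.898000 × 0.953000 = 0.855794
Series (axle counter and track circuit): 0.817000 × 0.987000 = 0.806379
Parallel ([0.855794] and [0.806379]): 1 − (1 − 0.855794)(1 − 0.806379) = 0.972079
Series (point machine and [0.972079]): 0.781000 × 0.972079 = 0.7592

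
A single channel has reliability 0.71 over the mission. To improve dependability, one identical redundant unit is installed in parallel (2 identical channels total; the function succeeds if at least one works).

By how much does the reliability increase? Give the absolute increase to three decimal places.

0.206

R_before = 0.71
R_after = 1 − (1 − 0.71)^2 = 0.916
ΔR = 0.916 − 0.71 = 0.206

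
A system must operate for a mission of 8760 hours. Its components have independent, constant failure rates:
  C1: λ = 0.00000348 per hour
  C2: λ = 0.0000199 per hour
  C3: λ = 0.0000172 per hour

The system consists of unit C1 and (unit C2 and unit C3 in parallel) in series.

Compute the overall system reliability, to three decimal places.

R(C1) = exp(−0.00000348 × 8760) = 0.96998
R(C2) = exp(−0.0000199 × 8760) = 0.84002
R(C3) = exp(−0.0000172 × 8760) = 0.86013
Parallel (C2 and C3): 1 − (1 − 0.84002)(1 − 0.86013) = 0.97762
Series (C1 and [0.97762]): 0.96998 × 0.97762 = 0.948

0.948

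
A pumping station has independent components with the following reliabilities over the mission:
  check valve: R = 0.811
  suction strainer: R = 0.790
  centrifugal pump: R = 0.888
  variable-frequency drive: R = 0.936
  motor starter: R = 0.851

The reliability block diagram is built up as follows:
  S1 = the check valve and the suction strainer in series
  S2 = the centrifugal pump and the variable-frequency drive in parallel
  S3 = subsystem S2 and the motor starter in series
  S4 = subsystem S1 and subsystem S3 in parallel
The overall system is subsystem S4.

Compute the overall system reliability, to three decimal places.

Series (check valve and suction strainer): 0.81100 × 0.79000 = 0.64069
Parallel (centrifugal pump and variable-frequency drive): 1 − (1 − 0.88800)(1 − 0.93600) = 0.99283
Series ([0.99283] and motor starter): 0.99283 × 0.85100 = 0.84490
Parallel ([0.64069] and [0.84490]): 1 − (1 − 0.64069)(1 − 0.84490) = 0.944

0.944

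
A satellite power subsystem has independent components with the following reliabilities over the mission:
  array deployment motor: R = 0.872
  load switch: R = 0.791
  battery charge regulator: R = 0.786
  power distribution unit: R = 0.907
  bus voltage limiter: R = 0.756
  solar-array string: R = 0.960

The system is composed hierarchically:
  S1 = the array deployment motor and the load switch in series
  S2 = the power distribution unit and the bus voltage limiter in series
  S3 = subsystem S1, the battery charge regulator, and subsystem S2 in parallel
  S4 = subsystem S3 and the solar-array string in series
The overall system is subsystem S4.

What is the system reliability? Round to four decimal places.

Series (array deployment motor and load switch): 0.872000 × 0.791000 = 0.689752
Series (power distribution unit and bus voltage limiter): 0.907000 × 0.756000 = 0.685692
Parallel ([0.689752], battery charge regulator, and [0.685692]): 1 − (1 − 0.689752)(1 − 0.786000)(1 − 0.685692) = 0.979132
Series ([0.979132] and solar-array string): 0.979132 × 0.960000 = 0.9400

0.9400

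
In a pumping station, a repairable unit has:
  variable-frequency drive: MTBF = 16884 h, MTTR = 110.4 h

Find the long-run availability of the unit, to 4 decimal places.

A(variable-frequency drive) = MTBF/(MTBF+MTTR) = 16884/(16884+110.4) = 0.9935

0.9935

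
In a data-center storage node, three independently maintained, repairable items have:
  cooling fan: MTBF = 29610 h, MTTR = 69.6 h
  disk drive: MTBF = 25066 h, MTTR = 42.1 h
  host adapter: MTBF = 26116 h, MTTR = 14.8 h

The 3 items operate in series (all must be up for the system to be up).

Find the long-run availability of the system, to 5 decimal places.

A(cooling fan) = MTBF/(MTBF+MTTR) = 29610/(29610+69.6) = 0.997655
A(disk drive) = MTBF/(MTBF+MTTR) = 25066/(25066+42.1) = 0.998323
A(host adapter) = MTBF/(MTBF+MTTR) = 26116/(26116+14.8) = 0.999434
Series availability: 0.997655 × 0.998323 × 0.999434 = 0.99542

0.99542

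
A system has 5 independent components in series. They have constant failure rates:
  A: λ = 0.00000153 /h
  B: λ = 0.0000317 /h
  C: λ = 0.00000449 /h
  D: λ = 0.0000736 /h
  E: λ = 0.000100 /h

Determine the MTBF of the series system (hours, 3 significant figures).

Series of exponential components: λ_sys = Σ λ_i
λ_sys = 0.00000153 + 0.0000317 + 0.00000449 + 0.0000736 + 0.000100 = 2.1132e-04 /h
MTBF = 1 / λ_sys = 4730 h

4730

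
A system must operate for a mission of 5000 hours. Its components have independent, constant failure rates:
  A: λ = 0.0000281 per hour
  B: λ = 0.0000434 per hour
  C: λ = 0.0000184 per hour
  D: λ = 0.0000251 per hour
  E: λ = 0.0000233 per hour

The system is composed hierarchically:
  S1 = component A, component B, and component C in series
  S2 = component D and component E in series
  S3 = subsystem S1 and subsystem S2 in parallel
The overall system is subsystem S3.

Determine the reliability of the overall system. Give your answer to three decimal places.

R(A) = exp(−0.0000281 × 5000) = 0.86892
R(B) = exp(−0.0000434 × 5000) = 0.80493
R(C) = exp(−0.0000184 × 5000) = 0.91211
R(D) = exp(−0.0000251 × 5000) = 0.88206
R(E) = exp(−0.0000233 × 5000) = 0.89003
Series (A, B, and C): 0.86892 × 0.80493 × 0.91211 = 0.63795
Series (D and E): 0.88206 × 0.89003 = 0.78506
Parallel ([0.63795] and [0.78506]): 1 − (1 − 0.63795)(1 − 0.78506) = 0.922

0.922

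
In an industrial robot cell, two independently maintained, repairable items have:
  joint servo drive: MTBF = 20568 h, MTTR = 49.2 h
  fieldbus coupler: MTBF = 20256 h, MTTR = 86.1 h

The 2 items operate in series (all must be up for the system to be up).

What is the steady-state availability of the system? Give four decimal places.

A(joint servo drive) = MTBF/(MTBF+MTTR) = 20568/(20568+49.2) = 0.997614
A(fieldbus coupler) = MTBF/(MTBF+MTTR) = 20256/(20256+86.1) = 0.995767
Series availability: 0.997614 × 0.995767 = 0.9934

0.9934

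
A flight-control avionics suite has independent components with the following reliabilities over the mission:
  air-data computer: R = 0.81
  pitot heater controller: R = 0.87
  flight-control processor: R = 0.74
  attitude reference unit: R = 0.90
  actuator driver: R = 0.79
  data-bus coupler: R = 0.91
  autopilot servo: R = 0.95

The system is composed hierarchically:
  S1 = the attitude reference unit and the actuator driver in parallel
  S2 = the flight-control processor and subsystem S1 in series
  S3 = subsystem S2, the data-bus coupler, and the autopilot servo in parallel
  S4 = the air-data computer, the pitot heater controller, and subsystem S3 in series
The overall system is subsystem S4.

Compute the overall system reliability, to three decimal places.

Parallel (attitude reference unit and actuator driver): 1 − (1 − 0.90000)(1 − 0.79000) = 0.97900
Series (flight-control processor and [0.97900]): 0.74000 × 0.97900 = 0.72446
Parallel ([0.72446], data-bus coupler, and autopilot servo): 1 − (1 − 0.72446)(1 − 0.91000)(1 − 0.95000) = 0.99876
Series (air-data computer, pitot heater controller, and [0.99876]): 0.81000 × 0.87000 × 0.99876 = 0.704

0.704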